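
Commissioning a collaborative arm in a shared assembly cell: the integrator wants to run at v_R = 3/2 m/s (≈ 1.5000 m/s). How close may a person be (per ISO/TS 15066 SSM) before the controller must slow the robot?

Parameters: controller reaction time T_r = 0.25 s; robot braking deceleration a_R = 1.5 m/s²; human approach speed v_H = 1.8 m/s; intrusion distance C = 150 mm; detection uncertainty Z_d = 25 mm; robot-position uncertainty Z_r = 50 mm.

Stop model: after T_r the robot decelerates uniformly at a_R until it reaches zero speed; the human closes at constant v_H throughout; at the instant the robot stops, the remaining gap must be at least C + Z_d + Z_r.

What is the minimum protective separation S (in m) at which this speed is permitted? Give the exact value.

S_min = 18/5 m = 3.6000 m

stop time T_s = (3/2)/(3/2) = 1.0000 s
robot in T_r: 1.5000·0.2500 = 0.3750 m
braking distance = 1.5000²/(2·1.5000) = 0.7500 m
human closes 1.8000·1.2500 = 2.2500 m
C+Z_d+Z_r = 0.1500+0.0250+0.0500 = 0.2250 m
S_min ≈ 0.3750+0.7500+2.2500+0.2250  ⇒  S_min = 18/5 m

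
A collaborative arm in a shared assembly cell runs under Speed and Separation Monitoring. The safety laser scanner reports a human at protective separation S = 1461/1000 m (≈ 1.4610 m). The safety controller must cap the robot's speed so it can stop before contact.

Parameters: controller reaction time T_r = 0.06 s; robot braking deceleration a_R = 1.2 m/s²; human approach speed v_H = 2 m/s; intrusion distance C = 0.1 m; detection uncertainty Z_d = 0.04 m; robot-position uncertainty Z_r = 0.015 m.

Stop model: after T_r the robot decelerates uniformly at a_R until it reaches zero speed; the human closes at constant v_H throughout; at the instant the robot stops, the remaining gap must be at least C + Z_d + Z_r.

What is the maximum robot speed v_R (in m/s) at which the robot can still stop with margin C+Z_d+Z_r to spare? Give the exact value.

at the boundary: (5/12)·v² + (259/150)·v + (-593/500) = 0
  disc = (259/150)² − 4·(5/12)·(-593/500) = 27889/5625 ; √disc = 167/75
  v_R = (−(259/150) + 167/75) / (2·(5/12)) = 3/5 m/s
check:
T_s = v_R/a_R = (3/5)/(6/5) = 0.5000 s
robot in T_r: 0.6000·0.0600 = 0.0360 m
robot under decel: 0.6000²/(2·1.2000) = 0.1500 m
person approaches 2.0000·(0.0600+0.5000) = 1.1200 m
C+Z_d+Z_r = 0.1000+0.0400+0.0150 = 0.1550 m
sum ≈ 0.0360+0.1500+1.1200+0.1550 ≈ 1.4610 m = S ✓

v_R_max = 3/5 m/s = 0.6000 m/s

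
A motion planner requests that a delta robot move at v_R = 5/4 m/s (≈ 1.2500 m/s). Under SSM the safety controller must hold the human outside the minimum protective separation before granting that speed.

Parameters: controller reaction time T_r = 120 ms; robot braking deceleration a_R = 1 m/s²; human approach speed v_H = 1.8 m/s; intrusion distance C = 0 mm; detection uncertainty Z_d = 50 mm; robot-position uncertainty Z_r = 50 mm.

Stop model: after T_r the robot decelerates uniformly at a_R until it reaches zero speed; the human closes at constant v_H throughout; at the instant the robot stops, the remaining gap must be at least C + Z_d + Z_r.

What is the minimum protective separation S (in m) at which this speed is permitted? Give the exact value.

S_min = 13989/4000 m = 3.4973 m

braking lasts T_s = (5/4)/1 = 1.2500 s
robot in T_r: 1.2500·0.1200 = 0.1500 m
robot under decel: 1.2500²/(2·1.0000) = 0.7812 m
person approaches 1.8000·(0.1200+1.2500) = 2.4660 m
residual clearance needed = 0.0000+0.0500+0.0500 = 0.1000 m
S_min ≈ 0.1500+0.7812+2.4660+0.1000  ⇒  S_min = 13989/4000 m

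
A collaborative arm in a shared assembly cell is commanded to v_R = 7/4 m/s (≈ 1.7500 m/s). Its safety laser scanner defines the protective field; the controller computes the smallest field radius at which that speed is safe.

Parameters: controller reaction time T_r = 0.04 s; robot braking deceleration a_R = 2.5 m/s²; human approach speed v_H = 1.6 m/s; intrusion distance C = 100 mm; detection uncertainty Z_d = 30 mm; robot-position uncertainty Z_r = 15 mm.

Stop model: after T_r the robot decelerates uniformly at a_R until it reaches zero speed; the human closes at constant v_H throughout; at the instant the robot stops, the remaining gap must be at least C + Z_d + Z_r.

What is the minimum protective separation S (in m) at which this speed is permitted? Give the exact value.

S_min = 4023/2000 m = 2.0115 m

T_s = v_R/a_R = (7/4)/(5/2) = 0.7000 s
robot covers v_R·T_r = 1.7500·0.0400 = 0.0700 m before braking
robot under decel: 1.7500²/(2·2.5000) = 0.6125 m
person approaches 1.6000·(0.0400+0.7000) = 1.1840 m
C+Z_d+Z_r = 0.1000+0.0300+0.0150 = 0.1450 m
S_min ≈ 0.0700+0.6125+1.1840+0.1450  ⇒  S_min = 4023/2000 m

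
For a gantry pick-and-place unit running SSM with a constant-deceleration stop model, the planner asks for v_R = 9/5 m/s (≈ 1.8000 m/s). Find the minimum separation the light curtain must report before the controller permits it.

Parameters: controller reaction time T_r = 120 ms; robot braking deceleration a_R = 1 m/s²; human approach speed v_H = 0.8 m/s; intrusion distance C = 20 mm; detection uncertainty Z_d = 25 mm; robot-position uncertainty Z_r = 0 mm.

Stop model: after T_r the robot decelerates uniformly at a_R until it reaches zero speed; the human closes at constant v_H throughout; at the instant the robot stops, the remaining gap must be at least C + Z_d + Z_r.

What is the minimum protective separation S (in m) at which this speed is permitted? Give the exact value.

braking lasts T_s = (9/5)/1 = 1.8000 s
robot in T_r: 1.8000·0.1200 = 0.2160 m
robot under decel: 1.8000²/(2·1.0000) = 1.6200 m
human closes 0.8000·1.9200 = 1.5360 m
residual clearance needed = 0.0200+0.0250+0.0000 = 0.0450 m
S_min ≈ 0.2160+1.6200+1.5360+0.0450  ⇒  S_min = 3417/1000 m

S_min = 3417/1000 m = 3.4170 m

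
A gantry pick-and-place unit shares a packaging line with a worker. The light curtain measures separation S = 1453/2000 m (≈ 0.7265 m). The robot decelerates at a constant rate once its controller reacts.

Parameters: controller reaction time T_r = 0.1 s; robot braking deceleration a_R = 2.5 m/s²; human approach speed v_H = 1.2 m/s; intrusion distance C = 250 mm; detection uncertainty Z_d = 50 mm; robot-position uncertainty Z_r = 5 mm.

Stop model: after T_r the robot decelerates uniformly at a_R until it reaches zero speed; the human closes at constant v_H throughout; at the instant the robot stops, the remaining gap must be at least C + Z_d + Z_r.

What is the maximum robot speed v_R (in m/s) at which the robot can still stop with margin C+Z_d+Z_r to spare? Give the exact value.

quadratic (1/5)·v² + (29/50)·v + (-603/2000) = 0
  disc = (29/50)² − 4·(1/5)·(-603/2000) = 361/625 ; √disc = 19/25
  v_R = (−(29/50) + 19/25) / (2·(1/5)) = 9/20 m/s
check:
T_s = v_R/a_R = (9/20)/(5/2) = 0.1800 s
robot in T_r: 0.4500·0.1000 = 0.0450 m
robot under decel: 0.4500²/(2·2.5000) = 0.0405 m
person approaches 1.2000·(0.1000+0.1800) = 0.3360 m
margins: 0.2500+0.0500+0.0050 = 0.3050 m
sum ≈ 0.0450+0.0405+0.3360+0.3050 ≈ 0.7265 m = S ✓

v_R_max = 9/20 m/s = 0.4500 m/s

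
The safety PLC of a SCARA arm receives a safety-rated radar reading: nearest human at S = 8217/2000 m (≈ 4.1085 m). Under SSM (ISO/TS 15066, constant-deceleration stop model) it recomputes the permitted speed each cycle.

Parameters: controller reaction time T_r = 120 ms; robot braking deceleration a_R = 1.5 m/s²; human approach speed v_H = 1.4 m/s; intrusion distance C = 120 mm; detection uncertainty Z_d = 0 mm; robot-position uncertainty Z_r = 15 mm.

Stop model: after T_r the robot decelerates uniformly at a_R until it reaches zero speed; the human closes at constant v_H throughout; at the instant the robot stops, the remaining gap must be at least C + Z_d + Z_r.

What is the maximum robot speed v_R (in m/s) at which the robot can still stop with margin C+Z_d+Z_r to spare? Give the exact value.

at the boundary: (1/3)·v² + (79/75)·v + (-7611/2000) = 0
  disc = (79/75)² − 4·(1/3)·(-7611/2000) = 139129/22500 ; √disc = 373/150
  v_R = (−(79/75) + 373/150) / (2·(1/3)) = 43/20 m/s
check:
stop time T_s = (43/20)/(3/2) = 1.4333 s
robot in T_r: 2.1500·0.1200 = 0.2580 m
braking distance = 2.1500²/(2·1.5000) = 1.5408 m
person approaches 1.4000·(0.1200+1.4333) = 2.1747 m
margins: 0.1200+0.0000+0.0150 = 0.1350 m
sum ≈ 0.2580+1.5408+2.1747+0.1350 ≈ 4.1085 m = S ✓

v_R_max = 43/20 m/s = 2.1500 m/s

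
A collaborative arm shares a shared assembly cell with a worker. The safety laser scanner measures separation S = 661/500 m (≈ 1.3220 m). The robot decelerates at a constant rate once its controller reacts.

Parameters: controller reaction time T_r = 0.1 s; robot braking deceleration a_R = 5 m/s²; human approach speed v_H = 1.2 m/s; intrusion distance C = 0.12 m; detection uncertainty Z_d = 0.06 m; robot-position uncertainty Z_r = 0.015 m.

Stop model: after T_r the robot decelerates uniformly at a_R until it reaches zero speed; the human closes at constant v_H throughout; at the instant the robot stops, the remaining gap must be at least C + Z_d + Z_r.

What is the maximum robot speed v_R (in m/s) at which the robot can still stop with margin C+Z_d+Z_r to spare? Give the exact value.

v_R_max = 19/10 m/s = 1.9000 m/s

at the boundary: (1/10)·v² + (17/50)·v + (-1007/1000) = 0
  disc = (17/50)² − 4·(1/10)·(-1007/1000) = 324/625 ; √disc = 18/25
  v_R = (−(17/50) + 18/25) / (2·(1/10)) = 19/10 m/s
check:
braking lasts T_s = (19/10)/5 = 0.3800 s
robot in T_r: 1.9000·0.1000 = 0.1900 m
robot covers 1.9000·0.3800 − ½·5.0000·0.3800² = 0.3610 m while stopping
human closes 1.2000·0.4800 = 0.5760 m
C+Z_d+Z_r = 0.1200+0.0600+0.0150 = 0.1950 m
sum ≈ 0.1900+0.3610+0.5760+0.1950 ≈ 1.3220 m = S ✓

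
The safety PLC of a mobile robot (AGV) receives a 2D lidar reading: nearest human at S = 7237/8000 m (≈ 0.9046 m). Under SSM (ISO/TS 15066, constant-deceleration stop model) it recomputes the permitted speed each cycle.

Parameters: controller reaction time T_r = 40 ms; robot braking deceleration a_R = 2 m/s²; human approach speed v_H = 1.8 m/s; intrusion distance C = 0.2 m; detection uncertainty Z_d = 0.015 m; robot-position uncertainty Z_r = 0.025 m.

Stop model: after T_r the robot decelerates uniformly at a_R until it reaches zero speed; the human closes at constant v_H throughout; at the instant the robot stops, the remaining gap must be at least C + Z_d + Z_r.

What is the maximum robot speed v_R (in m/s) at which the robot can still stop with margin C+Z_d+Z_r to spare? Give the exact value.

v_R_max = 11/20 m/s = 0.5500 m/s

collect terms ⇒ (1/4)·v_R² + (47/50)·v_R + (-4741/8000) = 0
  disc = (47/50)² − 4·(1/4)·(-4741/8000) = 59049/40000 ; √disc = 243/200
  v_R = (−(47/50) + 243/200) / (2·(1/4)) = 11/20 m/s
check:
stop time T_s = (11/20)/2 = 0.2750 s
robot in T_r: 0.5500·0.0400 = 0.0220 m
braking distance = 0.5500²/(2·2.0000) = 0.0756 m
human closes 1.8000·0.3150 = 0.5670 m
C+Z_d+Z_r = 0.2000+0.0150+0.0250 = 0.2400 m
sum ≈ 0.0220+0.0756+0.5670+0.2400 ≈ 0.9046 m = S ✓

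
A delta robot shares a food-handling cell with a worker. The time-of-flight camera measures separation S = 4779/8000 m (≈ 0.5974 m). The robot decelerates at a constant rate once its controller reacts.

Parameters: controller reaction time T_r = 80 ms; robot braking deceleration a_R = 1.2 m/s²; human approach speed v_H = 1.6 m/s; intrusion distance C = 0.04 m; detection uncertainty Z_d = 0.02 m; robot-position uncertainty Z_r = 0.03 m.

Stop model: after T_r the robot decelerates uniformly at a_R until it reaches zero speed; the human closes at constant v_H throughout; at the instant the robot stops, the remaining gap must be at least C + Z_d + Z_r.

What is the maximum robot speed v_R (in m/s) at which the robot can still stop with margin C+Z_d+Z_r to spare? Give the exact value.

at the boundary: (5/12)·v² + (106/75)·v + (-607/1600) = 0
  disc = (106/75)² − 4·(5/12)·(-607/1600) = 946729/360000 ; √disc = 973/600
  v_R = (−(106/75) + 973/600) / (2·(5/12)) = 1/4 m/s
check:
T_s = v_R/a_R = (1/4)/(6/5) = 0.2083 s
robot covers v_R·T_r = 0.2500·0.0800 = 0.0200 m before braking
robot covers 0.2500·0.2083 − ½·1.2000·0.2083² = 0.0260 m while stopping
human over T_r+T_s: 1.6000·(0.0800+0.2083) = 0.4613 m
residual clearance needed = 0.0400+0.0200+0.0300 = 0.0900 m
sum ≈ 0.0200+0.0260+0.4613+0.0900 ≈ 0.5974 m = S ✓

v_R_max = 1/4 m/s = 0.2500 m/s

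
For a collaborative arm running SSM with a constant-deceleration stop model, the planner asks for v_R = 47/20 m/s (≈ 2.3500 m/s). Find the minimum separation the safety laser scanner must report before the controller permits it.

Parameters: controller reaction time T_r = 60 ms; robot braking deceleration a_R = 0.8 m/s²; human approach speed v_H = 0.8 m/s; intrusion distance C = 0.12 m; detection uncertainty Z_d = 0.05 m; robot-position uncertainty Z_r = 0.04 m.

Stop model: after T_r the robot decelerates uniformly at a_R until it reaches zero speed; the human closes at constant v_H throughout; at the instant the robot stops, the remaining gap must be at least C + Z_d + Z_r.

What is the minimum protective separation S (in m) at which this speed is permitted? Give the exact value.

stop time T_s = (47/20)/(4/5) = 2.9375 s
robot in T_r: 2.3500·0.0600 = 0.1410 m
braking distance = 2.3500²/(2·0.8000) = 3.4516 m
human closes 0.8000·2.9975 = 2.3980 m
margins: 0.1200+0.0500+0.0400 = 0.2100 m
S_min ≈ 0.1410+3.4516+2.3980+0.2100  ⇒  S_min = 99209/16000 m

S_min = 99209/16000 m = 6.2006 m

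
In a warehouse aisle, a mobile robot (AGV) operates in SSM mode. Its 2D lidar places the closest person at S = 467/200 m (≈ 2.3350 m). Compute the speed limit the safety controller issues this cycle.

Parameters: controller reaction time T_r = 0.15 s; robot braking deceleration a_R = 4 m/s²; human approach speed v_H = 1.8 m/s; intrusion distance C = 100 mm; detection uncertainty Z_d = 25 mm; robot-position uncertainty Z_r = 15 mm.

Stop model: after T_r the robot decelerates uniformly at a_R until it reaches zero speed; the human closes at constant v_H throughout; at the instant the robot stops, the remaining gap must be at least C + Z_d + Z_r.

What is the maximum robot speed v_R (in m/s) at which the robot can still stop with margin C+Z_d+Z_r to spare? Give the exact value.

quadratic (1/8)·v² + (3/5)·v + (-77/40) = 0
  disc = (3/5)² − 4·(1/8)·(-77/40) = 529/400 ; √disc = 23/20
  v_R = (−(3/5) + 23/20) / (2·(1/8)) = 11/5 m/s
check:
braking lasts T_s = (11/5)/4 = 0.5500 s
robot in T_r: 2.2000·0.1500 = 0.3300 m
braking distance = 2.2000²/(2·4.0000) = 0.6050 m
human over T_r+T_s: 1.8000·(0.1500+0.5500) = 1.2600 m
C+Z_d+Z_r = 0.1000+0.0250+0.0150 = 0.1400 m
sum ≈ 0.3300+0.6050+1.2600+0.1400 ≈ 2.3350 m = S ✓

v_R_max = 11/5 m/s = 2.2000 m/s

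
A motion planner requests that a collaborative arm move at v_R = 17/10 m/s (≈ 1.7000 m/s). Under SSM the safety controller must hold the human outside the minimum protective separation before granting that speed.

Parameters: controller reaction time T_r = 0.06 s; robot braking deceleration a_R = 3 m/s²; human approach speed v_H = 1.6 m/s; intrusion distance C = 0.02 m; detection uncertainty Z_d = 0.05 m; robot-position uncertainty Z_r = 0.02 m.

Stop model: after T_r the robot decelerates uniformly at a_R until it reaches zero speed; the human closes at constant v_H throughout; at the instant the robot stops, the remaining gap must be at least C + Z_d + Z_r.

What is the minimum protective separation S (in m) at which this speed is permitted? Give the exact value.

S_min = 5029/3000 m = 1.6763 m

stop time T_s = (17/10)/3 = 0.5667 s
robot in T_r: 1.7000·0.0600 = 0.1020 m
braking distance = 1.7000²/(2·3.0000) = 0.4817 m
human over T_r+T_s: 1.6000·(0.0600+0.5667) = 1.0027 m
C+Z_d+Z_r = 0.0200+0.0500+0.0200 = 0.0900 m
S_min ≈ 0.1020+0.4817+1.0027+0.0900  ⇒  S_min = 5029/3000 m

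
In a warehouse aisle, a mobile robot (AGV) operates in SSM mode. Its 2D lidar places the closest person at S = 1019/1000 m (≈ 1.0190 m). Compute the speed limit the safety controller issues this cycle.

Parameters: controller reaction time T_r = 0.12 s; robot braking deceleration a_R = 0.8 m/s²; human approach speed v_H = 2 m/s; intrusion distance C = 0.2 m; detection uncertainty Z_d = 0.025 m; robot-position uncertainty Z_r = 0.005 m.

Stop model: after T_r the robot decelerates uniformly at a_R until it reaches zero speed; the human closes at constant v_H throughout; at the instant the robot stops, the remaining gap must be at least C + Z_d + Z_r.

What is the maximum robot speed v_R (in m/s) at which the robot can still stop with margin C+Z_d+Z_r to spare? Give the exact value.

at the boundary: (5/8)·v² + (131/50)·v + (-549/1000) = 0
  disc = (131/50)² − 4·(5/8)·(-549/1000) = 82369/10000 ; √disc = 287/100
  v_R = (−(131/50) + 287/100) / (2·(5/8)) = 1/5 m/s
check:
stop time T_s = (1/5)/(4/5) = 0.2500 s
robot in T_r: 0.2000·0.1200 = 0.0240 m
robot under decel: 0.2000²/(2·0.8000) = 0.0250 m
person approaches 2.0000·(0.1200+0.2500) = 0.7400 m
margins: 0.2000+0.0250+0.0050 = 0.2300 m
sum ≈ 0.0240+0.0250+0.7400+0.2300 ≈ 1.0190 m = S ✓

v_R_max = 1/5 m/s = 0.2000 m/s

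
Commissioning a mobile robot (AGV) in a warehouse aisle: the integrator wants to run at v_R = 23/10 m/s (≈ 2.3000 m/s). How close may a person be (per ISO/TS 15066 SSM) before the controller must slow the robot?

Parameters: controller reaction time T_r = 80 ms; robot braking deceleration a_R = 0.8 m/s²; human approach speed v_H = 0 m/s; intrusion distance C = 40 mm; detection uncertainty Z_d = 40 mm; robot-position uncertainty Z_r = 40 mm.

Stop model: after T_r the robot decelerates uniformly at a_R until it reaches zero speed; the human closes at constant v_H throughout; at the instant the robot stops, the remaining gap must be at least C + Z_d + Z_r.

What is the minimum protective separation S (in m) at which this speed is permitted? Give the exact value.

S_min = 14441/4000 m = 3.6103 m

stop time T_s = (23/10)/(4/5) = 2.8750 s
robot covers v_R·T_r = 2.3000·0.0800 = 0.1840 m before braking
robot covers 2.3000·2.8750 − ½·0.8000·2.8750² = 3.3062 m while stopping
human over T_r+T_s: 0.0000·(0.0800+2.8750) = 0.0000 m
margins: 0.0400+0.0400+0.0400 = 0.1200 m
S_min ≈ 0.1840+3.3062+0.0000+0.1200  ⇒  S_min = 14441/4000 m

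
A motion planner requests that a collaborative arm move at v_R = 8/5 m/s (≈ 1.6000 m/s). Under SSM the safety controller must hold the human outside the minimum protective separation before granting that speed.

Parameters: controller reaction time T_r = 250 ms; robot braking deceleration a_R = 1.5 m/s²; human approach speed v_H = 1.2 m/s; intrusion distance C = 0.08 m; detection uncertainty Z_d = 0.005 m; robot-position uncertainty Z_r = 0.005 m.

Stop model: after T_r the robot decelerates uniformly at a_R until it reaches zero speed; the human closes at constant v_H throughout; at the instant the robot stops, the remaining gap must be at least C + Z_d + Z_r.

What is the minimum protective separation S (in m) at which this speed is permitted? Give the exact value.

S_min = 877/300 m = 2.9233 m

stop time T_s = (8/5)/(3/2) = 1.0667 s
robot in T_r: 1.6000·0.2500 = 0.4000 m
robot covers 1.6000·1.0667 − ½·1.5000·1.0667² = 0.8533 m while stopping
human over T_r+T_s: 1.2000·(0.2500+1.0667) = 1.5800 m
C+Z_d+Z_r = 0.0800+0.0050+0.0050 = 0.0900 m
S_min ≈ 0.4000+0.8533+1.5800+0.0900  ⇒  S_min = 877/300 m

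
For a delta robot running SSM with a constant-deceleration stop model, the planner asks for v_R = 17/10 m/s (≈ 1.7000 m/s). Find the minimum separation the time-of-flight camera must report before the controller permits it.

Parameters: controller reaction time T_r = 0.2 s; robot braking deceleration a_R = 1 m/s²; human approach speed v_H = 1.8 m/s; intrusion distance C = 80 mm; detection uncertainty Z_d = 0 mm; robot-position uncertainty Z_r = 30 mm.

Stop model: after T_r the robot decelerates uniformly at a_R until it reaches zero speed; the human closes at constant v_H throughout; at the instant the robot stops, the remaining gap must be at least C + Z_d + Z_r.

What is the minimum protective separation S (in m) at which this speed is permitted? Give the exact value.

braking lasts T_s = (17/10)/1 = 1.7000 s
reaction-phase robot travel = 1.7000·0.2000 = 0.3400 m
robot covers 1.7000·1.7000 − ½·1.0000·1.7000² = 1.4450 m while stopping
human closes 1.8000·1.9000 = 3.4200 m
residual clearance needed = 0.0800+0.0000+0.0300 = 0.1100 m
S_min ≈ 0.3400+1.4450+3.4200+0.1100  ⇒  S_min = 1063/200 m

S_min = 1063/200 m = 5.3150 m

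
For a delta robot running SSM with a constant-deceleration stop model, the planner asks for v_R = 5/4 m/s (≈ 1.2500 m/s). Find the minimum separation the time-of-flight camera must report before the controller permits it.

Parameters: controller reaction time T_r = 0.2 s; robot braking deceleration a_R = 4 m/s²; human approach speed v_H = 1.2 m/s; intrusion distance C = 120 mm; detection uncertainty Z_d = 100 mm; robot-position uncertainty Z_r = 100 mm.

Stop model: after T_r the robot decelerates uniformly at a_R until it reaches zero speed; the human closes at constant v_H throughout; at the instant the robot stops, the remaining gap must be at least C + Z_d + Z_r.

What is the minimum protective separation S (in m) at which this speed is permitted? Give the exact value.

T_s = v_R/a_R = (5/4)/4 = 0.3125 s
robot in T_r: 1.2500·0.2000 = 0.2500 m
robot under decel: 1.2500²/(2·4.0000) = 0.1953 m
human closes 1.2000·0.5125 = 0.6150 m
margins: 0.1200+0.1000+0.1000 = 0.3200 m
S_min ≈ 0.2500+0.1953+0.6150+0.3200  ⇒  S_min = 4417/3200 m

S_min = 4417/3200 m = 1.3803 m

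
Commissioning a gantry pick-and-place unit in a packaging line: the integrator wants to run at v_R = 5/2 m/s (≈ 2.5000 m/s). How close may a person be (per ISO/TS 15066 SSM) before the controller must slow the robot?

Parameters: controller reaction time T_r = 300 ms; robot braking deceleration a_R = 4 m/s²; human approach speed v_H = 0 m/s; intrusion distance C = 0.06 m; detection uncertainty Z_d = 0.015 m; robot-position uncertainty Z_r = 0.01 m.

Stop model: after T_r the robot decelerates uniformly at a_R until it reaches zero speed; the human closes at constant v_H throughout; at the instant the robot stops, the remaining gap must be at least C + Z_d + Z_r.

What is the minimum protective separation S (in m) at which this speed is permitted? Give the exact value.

S_min = 1293/800 m = 1.6162 m

stop time T_s = (5/2)/4 = 0.6250 s
robot covers v_R·T_r = 2.5000·0.3000 = 0.7500 m before braking
robot under decel: 2.5000²/(2·4.0000) = 0.7812 m
person approaches 0.0000·(0.3000+0.6250) = 0.0000 m
C+Z_d+Z_r = 0.0600+0.0150+0.0100 = 0.0850 m
S_min ≈ 0.7500+0.7812+0.0000+0.0850  ⇒  S_min = 1293/800 m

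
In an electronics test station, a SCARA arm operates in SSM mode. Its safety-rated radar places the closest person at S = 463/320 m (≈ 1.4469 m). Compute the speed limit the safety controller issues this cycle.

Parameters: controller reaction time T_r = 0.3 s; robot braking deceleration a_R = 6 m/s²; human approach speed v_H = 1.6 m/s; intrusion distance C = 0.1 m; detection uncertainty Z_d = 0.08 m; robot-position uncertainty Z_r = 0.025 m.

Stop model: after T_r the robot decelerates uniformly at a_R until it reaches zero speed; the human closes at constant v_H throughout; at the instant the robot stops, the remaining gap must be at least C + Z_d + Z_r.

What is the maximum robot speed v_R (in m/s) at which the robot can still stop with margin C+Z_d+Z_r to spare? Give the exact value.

quadratic (1/12)·v² + (17/30)·v + (-1219/1600) = 0
  disc = (17/30)² − 4·(1/12)·(-1219/1600) = 8281/14400 ; √disc = 91/120
  v_R = (−(17/30) + 91/120) / (2·(1/12)) = 23/20 m/s
check:
T_s = v_R/a_R = (23/20)/6 = 0.1917 s
reaction-phase robot travel = 1.1500·0.3000 = 0.3450 m
robot under decel: 1.1500²/(2·6.0000) = 0.1102 m
human closes 1.6000·0.4917 = 0.7867 m
margins: 0.1000+0.0800+0.0250 = 0.2050 m
sum ≈ 0.3450+0.1102+0.7867+0.2050 ≈ 1.4469 m = S ✓

v_R_max = 23/20 m/s = 1.1500 m/s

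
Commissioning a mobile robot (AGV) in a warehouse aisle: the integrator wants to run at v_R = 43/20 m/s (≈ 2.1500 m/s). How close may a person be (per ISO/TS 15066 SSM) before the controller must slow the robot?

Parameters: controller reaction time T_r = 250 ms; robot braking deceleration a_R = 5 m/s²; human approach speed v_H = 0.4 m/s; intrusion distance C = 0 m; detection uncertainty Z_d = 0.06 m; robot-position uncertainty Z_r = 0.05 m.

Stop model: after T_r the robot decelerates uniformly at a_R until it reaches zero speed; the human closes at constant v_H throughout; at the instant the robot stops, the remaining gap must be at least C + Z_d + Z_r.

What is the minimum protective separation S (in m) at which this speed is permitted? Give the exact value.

stop time T_s = (43/20)/5 = 0.4300 s
robot covers v_R·T_r = 2.1500·0.2500 = 0.5375 m before braking
braking distance = 2.1500²/(2·5.0000) = 0.4622 m
human closes 0.4000·0.6800 = 0.2720 m
C+Z_d+Z_r = 0.0000+0.0600+0.0500 = 0.1100 m
S_min ≈ 0.5375+0.4622+0.2720+0.1100  ⇒  S_min = 5527/4000 m

S_min = 5527/4000 m = 1.3818 m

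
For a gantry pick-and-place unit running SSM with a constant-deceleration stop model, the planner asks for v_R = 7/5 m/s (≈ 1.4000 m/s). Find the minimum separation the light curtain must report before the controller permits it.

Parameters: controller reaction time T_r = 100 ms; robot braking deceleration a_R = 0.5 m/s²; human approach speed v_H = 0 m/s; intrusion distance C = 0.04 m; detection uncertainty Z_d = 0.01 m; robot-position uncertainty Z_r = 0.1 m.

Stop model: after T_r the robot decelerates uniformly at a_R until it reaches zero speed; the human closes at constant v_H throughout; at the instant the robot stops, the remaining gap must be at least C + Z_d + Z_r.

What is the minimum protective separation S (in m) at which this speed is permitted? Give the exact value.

T_s = v_R/a_R = (7/5)/(1/2) = 2.8000 s
robot in T_r: 1.4000·0.1000 = 0.1400 m
robot covers 1.4000·2.8000 − ½·0.5000·2.8000² = 1.9600 m while stopping
human over T_r+T_s: 0.0000·(0.1000+2.8000) = 0.0000 m
residual clearance needed = 0.0400+0.0100+0.1000 = 0.1500 m
S_min ≈ 0.1400+1.9600+0.0000+0.1500  ⇒  S_min = 9/4 m

S_min = 9/4 m = 2.2500 m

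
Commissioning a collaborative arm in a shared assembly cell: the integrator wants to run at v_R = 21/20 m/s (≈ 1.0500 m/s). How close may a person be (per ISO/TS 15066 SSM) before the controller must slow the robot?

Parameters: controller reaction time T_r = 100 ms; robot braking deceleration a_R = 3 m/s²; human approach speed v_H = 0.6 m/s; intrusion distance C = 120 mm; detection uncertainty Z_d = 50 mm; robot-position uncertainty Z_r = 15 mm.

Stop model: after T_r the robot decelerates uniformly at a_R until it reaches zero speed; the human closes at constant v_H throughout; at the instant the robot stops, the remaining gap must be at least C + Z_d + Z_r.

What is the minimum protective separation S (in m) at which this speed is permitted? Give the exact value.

S_min = 119/160 m = 0.7438 m

T_s = v_R/a_R = (21/20)/3 = 0.3500 s
robot covers v_R·T_r = 1.0500·0.1000 = 0.1050 m before braking
braking distance = 1.0500²/(2·3.0000) = 0.1837 m
human closes 0.6000·0.4500 = 0.2700 m
C+Z_d+Z_r = 0.1200+0.0500+0.0150 = 0.1850 m
S_min ≈ 0.1050+0.1837+0.2700+0.1850  ⇒  S_min = 119/160 m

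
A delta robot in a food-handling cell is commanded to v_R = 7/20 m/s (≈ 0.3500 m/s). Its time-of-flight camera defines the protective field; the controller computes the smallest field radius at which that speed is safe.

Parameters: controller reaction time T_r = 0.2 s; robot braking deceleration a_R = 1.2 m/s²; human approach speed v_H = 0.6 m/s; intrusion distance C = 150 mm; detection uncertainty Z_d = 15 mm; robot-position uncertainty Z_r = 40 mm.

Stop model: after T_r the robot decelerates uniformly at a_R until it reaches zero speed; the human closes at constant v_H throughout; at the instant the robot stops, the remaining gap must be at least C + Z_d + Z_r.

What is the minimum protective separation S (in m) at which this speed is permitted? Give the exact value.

stop time T_s = (7/20)/(6/5) = 0.2917 s
reaction-phase robot travel = 0.3500·0.2000 = 0.0700 m
robot under decel: 0.3500²/(2·1.2000) = 0.0510 m
person approaches 0.6000·(0.2000+0.2917) = 0.2950 m
C+Z_d+Z_r = 0.1500+0.0150+0.0400 = 0.2050 m
S_min ≈ 0.0700+0.0510+0.2950+0.2050  ⇒  S_min = 2981/4800 m

S_min = 2981/4800 m = 0.6210 m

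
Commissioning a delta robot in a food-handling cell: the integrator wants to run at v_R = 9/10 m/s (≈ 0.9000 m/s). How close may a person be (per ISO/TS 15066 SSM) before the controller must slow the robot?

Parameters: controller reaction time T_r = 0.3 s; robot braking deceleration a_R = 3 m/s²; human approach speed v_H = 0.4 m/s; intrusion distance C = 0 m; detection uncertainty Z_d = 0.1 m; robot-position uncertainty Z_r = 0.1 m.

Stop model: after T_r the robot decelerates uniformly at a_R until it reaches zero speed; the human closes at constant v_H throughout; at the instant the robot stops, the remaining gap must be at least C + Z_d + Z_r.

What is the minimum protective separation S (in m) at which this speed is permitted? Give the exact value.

stop time T_s = (9/10)/3 = 0.3000 s
robot in T_r: 0.9000·0.3000 = 0.2700 m
robot covers 0.9000·0.3000 − ½·3.0000·0.3000² = 0.1350 m while stopping
human over T_r+T_s: 0.4000·(0.3000+0.3000) = 0.2400 m
C+Z_d+Z_r = 0.0000+0.1000+0.1000 = 0.2000 m
S_min ≈ 0.2700+0.1350+0.2400+0.2000  ⇒  S_min = 169/200 m

S_min = 169/200 m = 0.8450 m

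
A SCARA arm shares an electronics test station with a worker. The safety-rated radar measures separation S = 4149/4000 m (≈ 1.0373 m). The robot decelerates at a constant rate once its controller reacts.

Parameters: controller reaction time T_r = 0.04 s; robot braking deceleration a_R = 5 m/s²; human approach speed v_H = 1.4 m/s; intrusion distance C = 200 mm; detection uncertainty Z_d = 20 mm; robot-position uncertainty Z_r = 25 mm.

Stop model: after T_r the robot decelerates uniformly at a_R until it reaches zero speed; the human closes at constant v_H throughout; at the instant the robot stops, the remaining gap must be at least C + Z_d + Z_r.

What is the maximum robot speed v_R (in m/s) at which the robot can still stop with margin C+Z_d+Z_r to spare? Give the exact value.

v_R_max = 31/20 m/s = 1.5500 m/s

collect terms ⇒ (1/10)·v_R² + (8/25)·v_R + (-589/800) = 0
  disc = (8/25)² − 4·(1/10)·(-589/800) = 3969/10000 ; √disc = 63/100
  v_R = (−(8/25) + 63/100) / (2·(1/10)) = 31/20 m/s
check:
T_s = v_R/a_R = (31/20)/5 = 0.3100 s
robot covers v_R·T_r = 1.5500·0.0400 = 0.0620 m before braking
robot under decel: 1.5500²/(2·5.0000) = 0.2402 m
human over T_r+T_s: 1.4000·(0.0400+0.3100) = 0.4900 m
margins: 0.2000+0.0200+0.0250 = 0.2450 m
sum ≈ 0.0620+0.2402+0.4900+0.2450 ≈ 1.0373 m = S ✓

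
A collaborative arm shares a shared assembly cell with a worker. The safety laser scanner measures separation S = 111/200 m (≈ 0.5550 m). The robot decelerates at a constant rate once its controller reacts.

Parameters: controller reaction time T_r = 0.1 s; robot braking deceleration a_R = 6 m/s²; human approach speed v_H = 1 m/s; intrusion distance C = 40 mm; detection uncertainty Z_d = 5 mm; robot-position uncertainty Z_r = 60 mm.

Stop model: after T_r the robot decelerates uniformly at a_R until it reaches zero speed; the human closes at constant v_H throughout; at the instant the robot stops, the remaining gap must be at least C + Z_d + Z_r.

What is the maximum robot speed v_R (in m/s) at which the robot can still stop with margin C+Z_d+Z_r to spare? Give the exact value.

v_R_max = 1 m/s = 1.0000 m/s

collect terms ⇒ (1/12)·v_R² + (4/15)·v_R + (-7/20) = 0
  disc = (4/15)² − 4·(1/12)·(-7/20) = 169/900 ; √disc = 13/30
  v_R = (−(4/15) + 13/30) / (2·(1/12)) = 1 m/s
check:
T_s = v_R/a_R = 1/6 = 0.1667 s
robot covers v_R·T_r = 1.0000·0.1000 = 0.1000 m before braking
robot under decel: 1.0000²/(2·6.0000) = 0.0833 m
person approaches 1.0000·(0.1000+0.1667) = 0.2667 m
C+Z_d+Z_r = 0.0400+0.0050+0.0600 = 0.1050 m
sum ≈ 0.1000+0.0833+0.2667+0.1050 ≈ 0.5550 m = S ✓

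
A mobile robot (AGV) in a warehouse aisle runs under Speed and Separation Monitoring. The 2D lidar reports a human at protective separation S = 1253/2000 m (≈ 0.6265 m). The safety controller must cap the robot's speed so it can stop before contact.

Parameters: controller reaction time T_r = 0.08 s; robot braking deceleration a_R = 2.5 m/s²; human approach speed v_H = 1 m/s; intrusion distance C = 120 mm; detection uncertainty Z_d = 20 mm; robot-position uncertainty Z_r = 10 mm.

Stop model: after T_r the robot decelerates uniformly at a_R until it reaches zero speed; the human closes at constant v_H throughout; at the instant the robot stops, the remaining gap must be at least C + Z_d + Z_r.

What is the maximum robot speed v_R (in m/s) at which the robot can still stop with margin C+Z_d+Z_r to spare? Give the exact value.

v_R_max = 13/20 m/s = 0.6500 m/s

quadratic (1/5)·v² + (12/25)·v + (-793/2000) = 0
  disc = (12/25)² − 4·(1/5)·(-793/2000) = 1369/2500 ; √disc = 37/50
  v_R = (−(12/25) + 37/50) / (2·(1/5)) = 13/20 m/s
check:
braking lasts T_s = (13/20)/(5/2) = 0.2600 s
robot in T_r: 0.6500·0.0800 = 0.0520 m
braking distance = 0.6500²/(2·2.5000) = 0.0845 m
human over T_r+T_s: 1.0000·(0.0800+0.2600) = 0.3400 m
C+Z_d+Z_r = 0.1200+0.0200+0.0100 = 0.1500 m
sum ≈ 0.0520+0.0845+0.3400+0.1500 ≈ 0.6265 m = S ✓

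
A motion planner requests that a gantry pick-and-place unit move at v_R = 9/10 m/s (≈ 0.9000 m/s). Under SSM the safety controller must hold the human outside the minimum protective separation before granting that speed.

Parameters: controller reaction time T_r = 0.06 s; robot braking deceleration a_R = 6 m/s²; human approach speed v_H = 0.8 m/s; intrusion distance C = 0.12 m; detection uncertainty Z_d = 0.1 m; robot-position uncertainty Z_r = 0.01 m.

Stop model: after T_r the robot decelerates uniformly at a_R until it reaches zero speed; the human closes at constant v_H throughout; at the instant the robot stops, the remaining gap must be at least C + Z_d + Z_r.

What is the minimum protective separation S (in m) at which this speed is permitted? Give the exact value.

braking lasts T_s = (9/10)/6 = 0.1500 s
robot covers v_R·T_r = 0.9000·0.0600 = 0.0540 m before braking
robot under decel: 0.9000²/(2·6.0000) = 0.0675 m
human over T_r+T_s: 0.8000·(0.0600+0.1500) = 0.1680 m
C+Z_d+Z_r = 0.1200+0.1000+0.0100 = 0.2300 m
S_min ≈ 0.0540+0.0675+0.1680+0.2300  ⇒  S_min = 1039/2000 m

S_min = 1039/2000 m = 0.5195 m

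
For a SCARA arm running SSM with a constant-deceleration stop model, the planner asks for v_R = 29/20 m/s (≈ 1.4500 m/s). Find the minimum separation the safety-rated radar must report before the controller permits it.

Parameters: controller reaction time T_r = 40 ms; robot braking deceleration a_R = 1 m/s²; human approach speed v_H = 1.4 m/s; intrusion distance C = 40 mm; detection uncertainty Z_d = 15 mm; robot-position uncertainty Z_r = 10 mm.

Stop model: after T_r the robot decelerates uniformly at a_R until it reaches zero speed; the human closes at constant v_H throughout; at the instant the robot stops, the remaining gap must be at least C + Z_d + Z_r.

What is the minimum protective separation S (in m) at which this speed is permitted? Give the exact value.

stop time T_s = (29/20)/1 = 1.4500 s
robot in T_r: 1.4500·0.0400 = 0.0580 m
robot covers 1.4500·1.4500 − ½·1.0000·1.4500² = 1.0513 m while stopping
human closes 1.4000·1.4900 = 2.0860 m
C+Z_d+Z_r = 0.0400+0.0150+0.0100 = 0.0650 m
S_min ≈ 0.0580+1.0513+2.0860+0.0650  ⇒  S_min = 13041/4000 m

S_min = 13041/4000 m = 3.2603 m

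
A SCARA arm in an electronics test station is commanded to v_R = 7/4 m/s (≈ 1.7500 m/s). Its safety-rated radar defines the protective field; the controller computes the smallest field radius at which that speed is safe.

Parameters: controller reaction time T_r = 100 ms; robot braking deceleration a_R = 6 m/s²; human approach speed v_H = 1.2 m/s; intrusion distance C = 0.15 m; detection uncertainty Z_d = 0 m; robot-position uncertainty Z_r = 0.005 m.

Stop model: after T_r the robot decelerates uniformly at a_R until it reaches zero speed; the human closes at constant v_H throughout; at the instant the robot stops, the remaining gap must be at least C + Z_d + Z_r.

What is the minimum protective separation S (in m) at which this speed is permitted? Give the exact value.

T_s = v_R/a_R = (7/4)/6 = 0.2917 s
robot in T_r: 1.7500·0.1000 = 0.1750 m
braking distance = 1.7500²/(2·6.0000) = 0.2552 m
human closes 1.2000·0.3917 = 0.4700 m
residual clearance needed = 0.1500+0.0000+0.0050 = 0.1550 m
S_min ≈ 0.1750+0.2552+0.4700+0.1550  ⇒  S_min = 1013/960 m

S_min = 1013/960 m = 1.0552 m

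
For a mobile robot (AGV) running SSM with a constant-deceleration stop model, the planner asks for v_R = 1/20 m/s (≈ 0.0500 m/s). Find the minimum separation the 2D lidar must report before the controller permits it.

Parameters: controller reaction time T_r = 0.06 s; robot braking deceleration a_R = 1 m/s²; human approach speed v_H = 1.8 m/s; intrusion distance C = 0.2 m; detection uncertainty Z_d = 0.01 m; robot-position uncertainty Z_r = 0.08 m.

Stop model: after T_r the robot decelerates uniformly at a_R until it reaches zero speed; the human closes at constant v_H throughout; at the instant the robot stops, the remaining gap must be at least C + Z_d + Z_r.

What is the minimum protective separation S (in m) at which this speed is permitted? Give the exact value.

S_min = 1969/4000 m = 0.4923 m

braking lasts T_s = (1/20)/1 = 0.0500 s
robot in T_r: 0.0500·0.0600 = 0.0030 m
robot under decel: 0.0500²/(2·1.0000) = 0.0013 m
person approaches 1.8000·(0.0600+0.0500) = 0.1980 m
C+Z_d+Z_r = 0.2000+0.0100+0.0800 = 0.2900 m
S_min ≈ 0.0030+0.0013+0.1980+0.2900  ⇒  S_min = 1969/4000 m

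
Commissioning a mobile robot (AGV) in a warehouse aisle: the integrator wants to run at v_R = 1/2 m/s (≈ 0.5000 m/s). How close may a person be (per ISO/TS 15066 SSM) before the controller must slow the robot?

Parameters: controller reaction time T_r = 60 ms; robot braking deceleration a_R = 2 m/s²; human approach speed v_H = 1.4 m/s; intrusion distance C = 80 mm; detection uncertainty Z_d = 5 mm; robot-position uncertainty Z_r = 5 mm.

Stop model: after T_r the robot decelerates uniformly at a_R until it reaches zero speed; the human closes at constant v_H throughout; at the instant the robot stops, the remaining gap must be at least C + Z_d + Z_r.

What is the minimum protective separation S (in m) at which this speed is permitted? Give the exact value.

braking lasts T_s = (1/2)/2 = 0.2500 s
robot in T_r: 0.5000·0.0600 = 0.0300 m
braking distance = 0.5000²/(2·2.0000) = 0.0625 m
human over T_r+T_s: 1.4000·(0.0600+0.2500) = 0.4340 m
C+Z_d+Z_r = 0.0800+0.0050+0.0050 = 0.0900 m
S_min ≈ 0.0300+0.0625+0.4340+0.0900  ⇒  S_min = 1233/2000 m

S_min = 1233/2000 m = 0.6165 m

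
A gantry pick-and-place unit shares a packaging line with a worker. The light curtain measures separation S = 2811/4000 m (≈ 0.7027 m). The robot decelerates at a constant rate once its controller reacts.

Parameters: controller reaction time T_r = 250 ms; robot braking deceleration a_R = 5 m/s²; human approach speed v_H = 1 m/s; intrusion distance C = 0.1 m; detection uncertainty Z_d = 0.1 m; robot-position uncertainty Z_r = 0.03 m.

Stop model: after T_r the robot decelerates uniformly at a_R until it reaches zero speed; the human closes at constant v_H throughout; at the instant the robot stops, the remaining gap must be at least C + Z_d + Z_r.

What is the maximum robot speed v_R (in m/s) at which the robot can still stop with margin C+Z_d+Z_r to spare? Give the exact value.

at the boundary: (1/10)·v² + (9/20)·v + (-891/4000) = 0
  disc = (9/20)² − 4·(1/10)·(-891/4000) = 729/2500 ; √disc = 27/50
  v_R = (−(9/20) + 27/50) / (2·(1/10)) = 9/20 m/s
check:
braking lasts T_s = (9/20)/5 = 0.0900 s
robot in T_r: 0.4500·0.2500 = 0.1125 m
robot under decel: 0.4500²/(2·5.0000) = 0.0203 m
human closes 1.0000·0.3400 = 0.3400 m
margins: 0.1000+0.1000+0.0300 = 0.2300 m
sum ≈ 0.1125+0.0203+0.3400+0.2300 ≈ 0.7027 m = S ✓

v_R_max = 9/20 m/s = 0.4500 m/s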